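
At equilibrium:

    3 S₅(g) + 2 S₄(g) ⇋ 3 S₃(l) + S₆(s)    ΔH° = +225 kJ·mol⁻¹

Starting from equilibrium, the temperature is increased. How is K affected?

K depends on temperature via the van 't Hoff relation. The forward reaction is endothermic, so raising T increases K.

increases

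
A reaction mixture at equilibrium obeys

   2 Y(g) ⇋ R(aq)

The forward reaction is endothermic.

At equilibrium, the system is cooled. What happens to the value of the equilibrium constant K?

K depends on temperature via the van 't Hoff relation. The forward reaction is endothermic, so lowering T decreases K.

decreases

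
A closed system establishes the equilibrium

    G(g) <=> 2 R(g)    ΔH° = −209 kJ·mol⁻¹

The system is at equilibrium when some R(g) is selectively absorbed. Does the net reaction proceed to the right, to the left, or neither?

right

Removing R (g), a product, drives the reaction to the right.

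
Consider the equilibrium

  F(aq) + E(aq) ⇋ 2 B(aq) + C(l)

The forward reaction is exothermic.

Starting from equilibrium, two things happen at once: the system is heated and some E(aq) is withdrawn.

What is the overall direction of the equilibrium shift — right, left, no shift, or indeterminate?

left

The forward reaction is exothermic. Raising T favours the endothermic direction — shift to the left.
Removing E (aq), a reactant, drives the reaction to the left.
All effects act in the same direction — net shift to the left.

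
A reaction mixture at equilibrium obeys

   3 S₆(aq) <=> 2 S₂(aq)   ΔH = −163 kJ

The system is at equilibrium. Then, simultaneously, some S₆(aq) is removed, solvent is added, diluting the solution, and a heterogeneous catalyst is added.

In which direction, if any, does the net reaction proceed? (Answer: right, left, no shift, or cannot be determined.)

Removing S₆ (aq), a reactant, drives the reaction to the left.
Dilution lowers every aqueous concentration by the same factor. Δn_aq = 2 − 3 = -1, so the system shifts toward the side with more dissolved moles — to the left.
A catalyst speeds both forward and reverse rates equally; it changes neither Q nor K — no shift from this change.
Only the nonzero effect(s) matter; the net shift is to the left.

left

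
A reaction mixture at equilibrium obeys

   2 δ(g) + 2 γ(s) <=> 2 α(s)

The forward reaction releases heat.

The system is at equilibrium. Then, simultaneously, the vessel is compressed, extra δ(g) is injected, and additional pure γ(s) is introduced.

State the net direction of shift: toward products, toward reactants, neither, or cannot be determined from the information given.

right

Gas moles: reactants 2, products 0 (Δn_gas = -2). Compression shifts the system toward the side with fewer moles of gas — to the right.
Adding δ (g), a reactant, drives the reaction to the right.
γ is a pure solid; its activity is 1 regardless of amount, so Q is unaffected — no shift from this change.
Only the nonzero effect(s) matter; the net shift is to the right.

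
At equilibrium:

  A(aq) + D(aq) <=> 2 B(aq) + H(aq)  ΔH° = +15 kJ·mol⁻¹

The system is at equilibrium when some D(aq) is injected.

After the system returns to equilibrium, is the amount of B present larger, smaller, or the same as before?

increases

Adding D (aq), a reactant, drives the reaction to the right.
The net shift is to the right. B is a product, so its amount increases.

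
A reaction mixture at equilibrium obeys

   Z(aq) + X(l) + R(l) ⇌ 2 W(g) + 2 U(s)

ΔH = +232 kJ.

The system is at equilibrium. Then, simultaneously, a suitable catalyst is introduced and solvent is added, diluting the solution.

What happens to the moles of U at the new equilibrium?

A catalyst speeds both forward and reverse rates equally; it changes neither Q nor K — no shift from this change.
Dilution lowers every aqueous concentration by the same factor. Δn_aq = 0 − 1 = -1, so the system shifts toward the side with more dissolved moles — to the left.
The net shift is to the left. U is a product, so its amount decreases.

decreases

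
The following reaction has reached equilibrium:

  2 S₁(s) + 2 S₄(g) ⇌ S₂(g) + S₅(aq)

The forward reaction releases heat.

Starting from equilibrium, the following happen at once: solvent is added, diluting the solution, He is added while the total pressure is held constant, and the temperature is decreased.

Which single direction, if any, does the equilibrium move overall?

cannot be determined

Dilution lowers every aqueous concentration by the same factor. Δn_aq = 1 − 0 = +1, so the system shifts toward the side with more dissolved moles — to the right.
Adding inert gas at constant total pressure expands the volume and lowers every reacting partial pressure. With Δn_gas = 1 − 2 = -1, Q moves away from K toward the side with fewer gas moles, so the system shifts toward the side with more gas moles — to the left.
The forward reaction is exothermic. Lowering T favours the exothermic direction — shift to the right.
The individual effects push in opposite directions; without quantitative information the net direction cannot be determined.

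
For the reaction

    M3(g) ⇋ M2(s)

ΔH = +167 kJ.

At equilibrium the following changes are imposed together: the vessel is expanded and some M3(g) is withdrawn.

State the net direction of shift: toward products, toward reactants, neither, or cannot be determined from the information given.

left

Gas moles: reactants 1, products 0 (Δn_gas = -1). Expansion shifts the system toward the side with more moles of gas — to the left.
Removing M3 (g), a reactant, drives the reaction to the left.
All effects act in the same direction — net shift to the left.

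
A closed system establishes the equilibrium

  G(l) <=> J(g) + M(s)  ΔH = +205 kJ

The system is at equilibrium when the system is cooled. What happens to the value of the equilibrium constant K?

K depends on temperature via the van 't Hoff relation. The forward reaction is endothermic, so lowering T decreases K.

decreases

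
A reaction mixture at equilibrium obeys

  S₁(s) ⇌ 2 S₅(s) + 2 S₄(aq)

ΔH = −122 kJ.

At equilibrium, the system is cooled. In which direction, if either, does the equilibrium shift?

right

The forward reaction is exothermic. Lowering T favours the exothermic direction — shift to the right.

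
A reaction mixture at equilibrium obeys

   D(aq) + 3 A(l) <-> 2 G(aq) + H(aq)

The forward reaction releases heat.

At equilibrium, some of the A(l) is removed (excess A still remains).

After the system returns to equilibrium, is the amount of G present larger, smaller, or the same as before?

A is a pure liquid; its activity is 1 regardless of amount, so Q is unaffected — no shift from this change.
No net shift occurs, so the amount of G is unchanged.

unchanged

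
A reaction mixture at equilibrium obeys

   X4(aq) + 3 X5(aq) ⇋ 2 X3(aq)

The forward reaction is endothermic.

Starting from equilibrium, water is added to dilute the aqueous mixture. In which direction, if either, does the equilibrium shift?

Dilution lowers every aqueous concentration by the same factor. Δn_aq = 2 − 4 = -2, so the system shifts toward the side with more dissolved moles — to the left.

left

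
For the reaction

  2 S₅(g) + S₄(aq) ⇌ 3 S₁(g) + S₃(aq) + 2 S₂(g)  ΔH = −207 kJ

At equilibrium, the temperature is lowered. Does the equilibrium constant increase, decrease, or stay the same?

increases

K depends on temperature via the van 't Hoff relation. The forward reaction is exothermic, so lowering T increases K.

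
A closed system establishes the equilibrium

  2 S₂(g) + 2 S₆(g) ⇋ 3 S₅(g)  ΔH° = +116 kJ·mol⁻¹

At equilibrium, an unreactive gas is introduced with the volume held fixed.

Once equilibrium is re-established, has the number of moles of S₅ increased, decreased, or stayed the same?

unchanged

At constant volume, adding an inert gas leaves every reacting species' partial pressure unchanged, so Q is unchanged — no shift from this change.
No net shift occurs, so the amount of S₅ is unchanged.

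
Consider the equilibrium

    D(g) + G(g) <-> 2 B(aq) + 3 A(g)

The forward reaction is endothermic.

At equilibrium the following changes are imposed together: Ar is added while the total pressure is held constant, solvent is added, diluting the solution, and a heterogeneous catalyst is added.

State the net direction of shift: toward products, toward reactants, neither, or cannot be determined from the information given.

right

Adding inert gas at constant total pressure expands the volume and lowers every reacting partial pressure. With Δn_gas = 3 − 2 = +1, Q moves away from K toward the side with fewer gas moles, so the system shifts toward the side with more gas moles — to the right.
Dilution lowers every aqueous concentration by the same factor. Δn_aq = 2 − 0 = +2, so the system shifts toward the side with more dissolved moles — to the right.
A catalyst speeds both forward and reverse rates equally; it changes neither Q nor K — no shift from this change.
Only the nonzero effect(s) matter; the net shift is to the right.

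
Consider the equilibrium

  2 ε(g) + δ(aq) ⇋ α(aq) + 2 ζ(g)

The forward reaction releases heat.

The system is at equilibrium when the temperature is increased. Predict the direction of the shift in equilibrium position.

The forward reaction is exothermic. Raising T favours the endothermic direction — shift to the left.

left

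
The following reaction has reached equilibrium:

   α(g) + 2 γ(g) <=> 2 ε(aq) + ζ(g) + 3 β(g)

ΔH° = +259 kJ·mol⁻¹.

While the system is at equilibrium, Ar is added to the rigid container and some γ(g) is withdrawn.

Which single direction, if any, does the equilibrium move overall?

left

At constant volume, adding an inert gas leaves every reacting species' partial pressure unchanged, so Q is unchanged — no shift from this change.
Removing γ (g), a reactant, drives the reaction to the left.
Only the nonzero effect(s) matter; the net shift is to the left.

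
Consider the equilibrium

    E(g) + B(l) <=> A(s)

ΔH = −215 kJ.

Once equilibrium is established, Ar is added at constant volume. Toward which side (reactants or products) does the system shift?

At constant volume, adding an inert gas leaves every reacting species' partial pressure unchanged, so Q is unchanged — no shift from this change.

no shift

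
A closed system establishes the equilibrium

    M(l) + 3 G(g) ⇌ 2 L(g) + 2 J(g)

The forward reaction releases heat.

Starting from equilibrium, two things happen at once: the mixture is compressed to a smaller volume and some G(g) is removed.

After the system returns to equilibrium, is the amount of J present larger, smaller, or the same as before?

Gas moles: reactants 3, products 4 (Δn_gas = +1). Compression shifts the system toward the side with fewer moles of gas — to the left.
Removing G (g), a reactant, drives the reaction to the left.
The net shift is to the left. J is a product, so its amount decreases.

decreases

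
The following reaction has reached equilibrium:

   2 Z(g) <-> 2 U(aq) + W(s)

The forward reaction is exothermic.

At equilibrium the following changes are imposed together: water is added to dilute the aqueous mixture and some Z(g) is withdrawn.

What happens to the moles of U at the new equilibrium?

Dilution lowers every aqueous concentration by the same factor. Δn_aq = 2 − 0 = +2, so the system shifts toward the side with more dissolved moles — to the right.
Removing Z (g), a reactant, drives the reaction to the left.
The two effects oppose each other, so the net shift — and hence the change in U — cannot be determined from the given information.

cannot be determined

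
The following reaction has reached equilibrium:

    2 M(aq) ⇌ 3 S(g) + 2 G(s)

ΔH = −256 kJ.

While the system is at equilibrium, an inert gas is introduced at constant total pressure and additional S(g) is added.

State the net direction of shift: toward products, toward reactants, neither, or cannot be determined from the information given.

Adding inert gas at constant total pressure expands the volume and lowers every reacting partial pressure. With Δn_gas = 3 − 0 = +3, Q moves away from K toward the side with fewer gas moles, so the system shifts toward the side with more gas moles — to the right.
Adding S (g), a product, drives the reaction to the left.
The individual effects push in opposite directions; without quantitative information the net direction cannot be determined.

cannot be determined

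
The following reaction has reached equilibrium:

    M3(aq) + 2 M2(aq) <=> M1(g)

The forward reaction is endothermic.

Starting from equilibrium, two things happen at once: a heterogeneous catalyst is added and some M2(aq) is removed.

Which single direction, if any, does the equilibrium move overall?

A catalyst speeds both forward and reverse rates equally; it changes neither Q nor K — no shift from this change.
Removing M2 (aq), a reactant, drives the reaction to the left.
Only the nonzero effect(s) matter; the net shift is to the left.

left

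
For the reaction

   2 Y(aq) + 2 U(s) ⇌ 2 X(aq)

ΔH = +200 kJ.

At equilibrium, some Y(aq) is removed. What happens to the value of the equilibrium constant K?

unchanged

The equilibrium constant depends only on temperature. This perturbation may move the position of equilibrium, but since T is unchanged, K itself is unchanged.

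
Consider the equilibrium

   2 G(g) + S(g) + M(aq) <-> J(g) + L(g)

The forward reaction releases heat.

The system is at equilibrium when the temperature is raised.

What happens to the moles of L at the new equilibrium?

decreases

The forward reaction is exothermic. Raising T favours the endothermic direction — shift to the left.
The net shift is to the left. L is a product, so its amount decreases.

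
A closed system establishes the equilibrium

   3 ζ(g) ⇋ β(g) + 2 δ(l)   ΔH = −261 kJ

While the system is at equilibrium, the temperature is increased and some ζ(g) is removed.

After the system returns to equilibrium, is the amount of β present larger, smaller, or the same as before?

decreases

The forward reaction is exothermic. Raising T favours the endothermic direction — shift to the left.
Removing ζ (g), a reactant, drives the reaction to the left.
The net shift is to the left. β is a product, so its amount decreases.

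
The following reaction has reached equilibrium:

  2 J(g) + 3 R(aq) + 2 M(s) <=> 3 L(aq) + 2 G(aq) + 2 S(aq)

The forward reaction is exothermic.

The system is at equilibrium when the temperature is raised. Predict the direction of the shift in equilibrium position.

The forward reaction is exothermic. Raising T favours the endothermic direction — shift to the left.

left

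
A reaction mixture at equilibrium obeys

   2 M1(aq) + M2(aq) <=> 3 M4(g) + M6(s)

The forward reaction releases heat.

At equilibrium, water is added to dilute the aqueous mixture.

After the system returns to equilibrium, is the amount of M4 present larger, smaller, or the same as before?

decreases

Dilution lowers every aqueous concentration by the same factor. Δn_aq = 0 − 3 = -3, so the system shifts toward the side with more dissolved moles — to the left.
The net shift is to the left. M4 is a product, so its amount decreases.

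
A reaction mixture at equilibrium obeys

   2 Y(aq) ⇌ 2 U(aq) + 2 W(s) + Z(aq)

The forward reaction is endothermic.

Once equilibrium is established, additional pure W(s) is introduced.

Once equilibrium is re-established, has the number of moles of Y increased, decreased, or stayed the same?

unchanged

W is a pure solid; its activity is 1 regardless of amount, so Q is unaffected — no shift from this change.
No net shift occurs, so the amount of Y is unchanged.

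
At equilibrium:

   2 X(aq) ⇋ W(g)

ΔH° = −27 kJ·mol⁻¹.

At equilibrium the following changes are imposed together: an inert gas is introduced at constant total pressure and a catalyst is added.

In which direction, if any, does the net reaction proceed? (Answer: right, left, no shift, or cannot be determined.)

Adding inert gas at constant total pressure expands the volume and lowers every reacting partial pressure. With Δn_gas = 1 − 0 = +1, Q moves away from K toward the side with fewer gas moles, so the system shifts toward the side with more gas moles — to the right.
A catalyst speeds both forward and reverse rates equally; it changes neither Q nor K — no shift from this change.
Only the nonzero effect(s) matter; the net shift is to the right.

right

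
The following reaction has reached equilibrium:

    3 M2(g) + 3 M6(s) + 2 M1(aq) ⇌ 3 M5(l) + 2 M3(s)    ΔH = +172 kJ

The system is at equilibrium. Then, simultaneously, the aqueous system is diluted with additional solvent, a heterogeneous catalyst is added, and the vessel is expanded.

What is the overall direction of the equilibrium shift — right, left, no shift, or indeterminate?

Dilution lowers every aqueous concentration by the same factor. Δn_aq = 0 − 2 = -2, so the system shifts toward the side with more dissolved moles — to the left.
A catalyst speeds both forward and reverse rates equally; it changes neither Q nor K — no shift from this change.
Gas moles: reactants 3, products 0 (Δn_gas = -3). Expansion shifts the system toward the side with more moles of gas — to the left.
Only the nonzero effect(s) matter; the net shift is to the left.

left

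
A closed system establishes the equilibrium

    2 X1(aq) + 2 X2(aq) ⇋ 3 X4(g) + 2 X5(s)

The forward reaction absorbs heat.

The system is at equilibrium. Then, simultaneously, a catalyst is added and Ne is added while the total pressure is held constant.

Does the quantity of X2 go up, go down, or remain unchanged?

A catalyst speeds both forward and reverse rates equally; it changes neither Q nor K — no shift from this change.
Adding inert gas at constant total pressure expands the volume and lowers every reacting partial pressure. With Δn_gas = 3 − 0 = +3, Q moves away from K toward the side with fewer gas moles, so the system shifts toward the side with more gas moles — to the right.
The net shift is to the right. X2 is a reactant, so its amount decreases.

decreases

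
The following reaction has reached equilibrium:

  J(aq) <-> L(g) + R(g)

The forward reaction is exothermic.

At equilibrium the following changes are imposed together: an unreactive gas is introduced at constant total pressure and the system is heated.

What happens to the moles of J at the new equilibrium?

cannot be determined

Adding inert gas at constant total pressure expands the volume and lowers every reacting partial pressure. With Δn_gas = 2 − 0 = +2, Q moves away from K toward the side with fewer gas moles, so the system shifts toward the side with more gas moles — to the right.
The forward reaction is exothermic. Raising T favours the endothermic direction — shift to the left.
The two effects oppose each other, so the net shift — and hence the change in J — cannot be determined from the given information.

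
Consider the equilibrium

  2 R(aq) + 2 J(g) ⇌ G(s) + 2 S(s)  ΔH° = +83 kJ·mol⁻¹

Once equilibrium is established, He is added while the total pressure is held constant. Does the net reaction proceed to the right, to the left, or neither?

Adding inert gas at constant total pressure expands the volume and lowers every reacting partial pressure. With Δn_gas = 0 − 2 = -2, Q moves away from K toward the side with fewer gas moles, so the system shifts toward the side with more gas moles — to the left.

left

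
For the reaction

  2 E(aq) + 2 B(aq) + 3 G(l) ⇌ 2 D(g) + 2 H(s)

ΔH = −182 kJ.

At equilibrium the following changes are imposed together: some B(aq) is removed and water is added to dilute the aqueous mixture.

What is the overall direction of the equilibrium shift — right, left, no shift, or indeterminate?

left

Removing B (aq), a reactant, drives the reaction to the left.
Dilution lowers every aqueous concentration by the same factor. Δn_aq = 0 − 4 = -4, so the system shifts toward the side with more dissolved moles — to the left.
All effects act in the same direction — net shift to the left.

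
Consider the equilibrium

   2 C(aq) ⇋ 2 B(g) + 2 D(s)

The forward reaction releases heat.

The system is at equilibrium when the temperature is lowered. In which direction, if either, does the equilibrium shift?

The forward reaction is exothermic. Lowering T favours the exothermic direction — shift to the right.

right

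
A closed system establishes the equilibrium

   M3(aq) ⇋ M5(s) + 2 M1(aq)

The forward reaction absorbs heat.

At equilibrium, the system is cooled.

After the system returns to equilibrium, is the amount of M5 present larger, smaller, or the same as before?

The forward reaction is endothermic. Lowering T favours the exothermic direction — shift to the left.
The net shift is to the left. M5 is a product, so its amount decreases.

decreases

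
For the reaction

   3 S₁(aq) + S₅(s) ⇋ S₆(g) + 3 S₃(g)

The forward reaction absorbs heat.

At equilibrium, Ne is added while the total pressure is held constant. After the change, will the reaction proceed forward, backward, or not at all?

Adding inert gas at constant total pressure expands the volume and lowers every reacting partial pressure. With Δn_gas = 4 − 0 = +4, Q moves away from K toward the side with fewer gas moles, so the system shifts toward the side with more gas moles — to the right.

right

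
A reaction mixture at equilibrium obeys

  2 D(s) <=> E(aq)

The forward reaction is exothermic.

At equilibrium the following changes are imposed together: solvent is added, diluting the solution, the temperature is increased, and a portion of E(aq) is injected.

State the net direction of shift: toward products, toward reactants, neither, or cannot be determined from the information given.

cannot be determined

Dilution lowers every aqueous concentration by the same factor. Δn_aq = 1 − 0 = +1, so the system shifts toward the side with more dissolved moles — to the right.
The forward reaction is exothermic. Raising T favours the endothermic direction — shift to the left.
Adding E (aq), a product, drives the reaction to the left.
The individual effects push in opposite directions; without quantitative information the net direction cannot be determined.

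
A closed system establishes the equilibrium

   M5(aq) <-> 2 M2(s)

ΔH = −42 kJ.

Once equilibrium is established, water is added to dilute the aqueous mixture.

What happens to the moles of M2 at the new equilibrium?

decreases

Dilution lowers every aqueous concentration by the same factor. Δn_aq = 0 − 1 = -1, so the system shifts toward the side with more dissolved moles — to the left.
The net shift is to the left. M2 is a product, so its amount decreases.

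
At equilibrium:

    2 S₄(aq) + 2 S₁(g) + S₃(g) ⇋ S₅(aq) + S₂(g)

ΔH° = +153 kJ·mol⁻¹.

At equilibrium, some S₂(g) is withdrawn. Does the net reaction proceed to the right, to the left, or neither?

Removing S₂ (g), a product, drives the reaction to the right.

right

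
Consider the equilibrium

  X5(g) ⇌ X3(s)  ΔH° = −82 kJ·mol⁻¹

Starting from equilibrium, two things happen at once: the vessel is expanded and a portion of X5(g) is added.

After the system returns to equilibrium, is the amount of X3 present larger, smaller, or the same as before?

cannot be determined

Gas moles: reactants 1, products 0 (Δn_gas = -1). Expansion shifts the system toward the side with more moles of gas — to the left.
Adding X5 (g), a reactant, drives the reaction to the right.
The two effects oppose each other, so the net shift — and hence the change in X3 — cannot be determined from the given information.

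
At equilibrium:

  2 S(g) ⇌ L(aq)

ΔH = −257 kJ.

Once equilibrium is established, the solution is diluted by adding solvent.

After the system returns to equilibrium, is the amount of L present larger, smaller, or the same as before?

Dilution lowers every aqueous concentration by the same factor. Δn_aq = 1 − 0 = +1, so the system shifts toward the side with more dissolved moles — to the right.
The net shift is to the right. L is a product, so its amount increases.

increases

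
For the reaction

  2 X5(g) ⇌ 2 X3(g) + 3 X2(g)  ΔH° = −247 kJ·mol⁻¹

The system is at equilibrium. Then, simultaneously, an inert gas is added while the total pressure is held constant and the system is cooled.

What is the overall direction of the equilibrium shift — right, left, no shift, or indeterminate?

right

Adding inert gas at constant total pressure expands the volume and lowers every reacting partial pressure. With Δn_gas = 5 − 2 = +3, Q moves away from K toward the side with fewer gas moles, so the system shifts toward the side with more gas moles — to the right.
The forward reaction is exothermic. Lowering T favours the exothermic direction — shift to the right.
All effects act in the same direction — net shift to the right.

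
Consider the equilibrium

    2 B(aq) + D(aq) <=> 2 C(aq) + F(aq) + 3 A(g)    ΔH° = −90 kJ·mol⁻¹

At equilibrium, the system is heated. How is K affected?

decreases

K depends on temperature via the van 't Hoff relation. The forward reaction is exothermic, so raising T decreases K.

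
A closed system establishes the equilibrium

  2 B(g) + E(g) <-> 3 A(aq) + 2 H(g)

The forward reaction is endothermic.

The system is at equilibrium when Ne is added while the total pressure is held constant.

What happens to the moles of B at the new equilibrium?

Adding inert gas at constant total pressure expands the volume and lowers every reacting partial pressure. With Δn_gas = 2 − 3 = -1, Q moves away from K toward the side with fewer gas moles, so the system shifts toward the side with more gas moles — to the left.
The net shift is to the left. B is a reactant, so its amount increases.

increases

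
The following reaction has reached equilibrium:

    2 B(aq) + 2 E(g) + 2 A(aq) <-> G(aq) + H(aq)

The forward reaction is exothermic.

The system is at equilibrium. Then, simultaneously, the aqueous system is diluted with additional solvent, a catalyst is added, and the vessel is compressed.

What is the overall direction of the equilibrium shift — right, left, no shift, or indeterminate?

cannot be determined

Dilution lowers every aqueous concentration by the same factor. Δn_aq = 2 − 4 = -2, so the system shifts toward the side with more dissolved moles — to the left.
A catalyst speeds both forward and reverse rates equally; it changes neither Q nor K — no shift from this change.
Gas moles: reactants 2, products 0 (Δn_gas = -2). Compression shifts the system toward the side with fewer moles of gas — to the right.
The individual effects push in opposite directions; without quantitative information the net direction cannot be determined.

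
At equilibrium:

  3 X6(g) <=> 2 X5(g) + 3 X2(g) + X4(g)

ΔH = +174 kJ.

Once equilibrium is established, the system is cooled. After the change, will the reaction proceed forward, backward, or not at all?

left

The forward reaction is endothermic. Lowering T favours the exothermic direction — shift to the left.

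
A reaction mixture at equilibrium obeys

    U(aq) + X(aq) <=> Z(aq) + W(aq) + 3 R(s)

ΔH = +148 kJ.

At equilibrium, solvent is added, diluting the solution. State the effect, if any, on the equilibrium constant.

The equilibrium constant depends only on temperature. This perturbation changes neither the position of equilibrium nor K.

unchanged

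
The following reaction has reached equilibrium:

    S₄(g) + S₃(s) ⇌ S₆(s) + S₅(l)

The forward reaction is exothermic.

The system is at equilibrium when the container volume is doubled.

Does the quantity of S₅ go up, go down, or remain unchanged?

decreases

Gas moles: reactants 1, products 0 (Δn_gas = -1). Expansion shifts the system toward the side with more moles of gas — to the left.
The net shift is to the left. S₅ is a product, so its amount decreases.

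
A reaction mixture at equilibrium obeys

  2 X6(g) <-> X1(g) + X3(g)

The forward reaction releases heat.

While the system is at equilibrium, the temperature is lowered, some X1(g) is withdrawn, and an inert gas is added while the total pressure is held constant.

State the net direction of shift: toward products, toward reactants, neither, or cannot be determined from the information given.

The forward reaction is exothermic. Lowering T favours the exothermic direction — shift to the right.
Removing X1 (g), a product, drives the reaction to the right.
Adding inert gas at constant total pressure expands the volume, scaling every reacting partial pressure by the same factor. Δn_gas = 2 − 2 = 0, so Q is unchanged — no shift.
Only the nonzero effect(s) matter; the net shift is to the right.

right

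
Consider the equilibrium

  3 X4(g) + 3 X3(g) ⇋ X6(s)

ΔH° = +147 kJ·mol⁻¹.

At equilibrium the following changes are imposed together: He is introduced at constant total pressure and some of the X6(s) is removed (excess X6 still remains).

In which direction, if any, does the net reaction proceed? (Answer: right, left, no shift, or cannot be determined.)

Adding inert gas at constant total pressure expands the volume and lowers every reacting partial pressure. With Δn_gas = 0 − 6 = -6, Q moves away from K toward the side with fewer gas moles, so the system shifts toward the side with more gas moles — to the left.
X6 is a pure solid; its activity is 1 regardless of amount, so Q is unaffected — no shift from this change.
Only the nonzero effect(s) matter; the net shift is to the left.

left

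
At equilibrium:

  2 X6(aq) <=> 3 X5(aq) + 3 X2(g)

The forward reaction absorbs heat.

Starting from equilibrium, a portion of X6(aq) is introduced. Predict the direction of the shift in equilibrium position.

Adding X6 (aq), a reactant, drives the reaction to the right.

right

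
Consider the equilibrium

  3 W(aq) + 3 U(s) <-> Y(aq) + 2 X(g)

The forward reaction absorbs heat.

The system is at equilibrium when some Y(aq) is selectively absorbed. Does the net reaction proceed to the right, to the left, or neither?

Removing Y (aq), a product, drives the reaction to the right.

right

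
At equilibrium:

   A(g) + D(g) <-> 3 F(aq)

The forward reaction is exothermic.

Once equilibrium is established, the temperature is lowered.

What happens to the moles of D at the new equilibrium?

decreases

The forward reaction is exothermic. Lowering T favours the exothermic direction — shift to the right.
The net shift is to the right. D is a reactant, so its amount decreases.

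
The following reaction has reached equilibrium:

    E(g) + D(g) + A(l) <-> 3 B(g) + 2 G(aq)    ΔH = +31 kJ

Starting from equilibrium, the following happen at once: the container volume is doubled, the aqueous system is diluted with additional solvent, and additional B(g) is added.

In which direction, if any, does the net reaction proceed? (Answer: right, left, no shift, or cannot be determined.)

Gas moles: reactants 2, products 3 (Δn_gas = +1). Expansion shifts the system toward the side with more moles of gas — to the right.
Dilution lowers every aqueous concentration by the same factor. Δn_aq = 2 − 0 = +2, so the system shifts toward the side with more dissolved moles — to the right.
Adding B (g), a product, drives the reaction to the left.
The individual effects push in opposite directions; without quantitative information the net direction cannot be determined.

cannot be determined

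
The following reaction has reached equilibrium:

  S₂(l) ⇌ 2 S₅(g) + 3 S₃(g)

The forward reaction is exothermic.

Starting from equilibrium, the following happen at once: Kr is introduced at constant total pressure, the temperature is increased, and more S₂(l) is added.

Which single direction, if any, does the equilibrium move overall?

Adding inert gas at constant total pressure expands the volume and lowers every reacting partial pressure. With Δn_gas = 5 − 0 = +5, Q moves away from K toward the side with fewer gas moles, so the system shifts toward the side with more gas moles — to the right.
The forward reaction is exothermic. Raising T favours the endothermic direction — shift to the left.
S₂ is a pure liquid; its activity is 1 regardless of amount, so Q is unaffected — no shift from this change.
The individual effects push in opposite directions; without quantitative information the net direction cannot be determined.

cannot be determined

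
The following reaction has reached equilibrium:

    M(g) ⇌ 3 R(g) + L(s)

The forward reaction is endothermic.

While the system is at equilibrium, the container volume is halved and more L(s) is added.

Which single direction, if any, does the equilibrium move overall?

left

Gas moles: reactants 1, products 3 (Δn_gas = +2). Compression shifts the system toward the side with fewer moles of gas — to the left.
L is a pure solid; its activity is 1 regardless of amount, so Q is unaffected — no shift from this change.
Only the nonzero effect(s) matter; the net shift is to the left.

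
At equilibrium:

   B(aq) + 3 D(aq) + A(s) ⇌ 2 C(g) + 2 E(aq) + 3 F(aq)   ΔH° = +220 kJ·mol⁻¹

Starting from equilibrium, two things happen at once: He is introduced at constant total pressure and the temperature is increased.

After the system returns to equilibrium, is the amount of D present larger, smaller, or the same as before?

decreases

Adding inert gas at constant total pressure expands the volume and lowers every reacting partial pressure. With Δn_gas = 2 − 0 = +2, Q moves away from K toward the side with fewer gas moles, so the system shifts toward the side with more gas moles — to the right.
The forward reaction is endothermic. Raising T favours the endothermic direction — shift to the right.
The net shift is to the right. D is a reactant, so its amount decreases.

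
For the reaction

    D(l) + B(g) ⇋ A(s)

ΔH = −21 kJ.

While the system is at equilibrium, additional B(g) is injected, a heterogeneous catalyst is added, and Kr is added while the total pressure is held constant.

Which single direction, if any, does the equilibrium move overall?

Adding B (g), a reactant, drives the reaction to the right.
A catalyst speeds both forward and reverse rates equally; it changes neither Q nor K — no shift from this change.
Adding inert gas at constant total pressure expands the volume and lowers every reacting partial pressure. With Δn_gas = 0 − 1 = -1, Q moves away from K toward the side with fewer gas moles, so the system shifts toward the side with more gas moles — to the left.
The individual effects push in opposite directions; without quantitative information the net direction cannot be determined.

cannot be determined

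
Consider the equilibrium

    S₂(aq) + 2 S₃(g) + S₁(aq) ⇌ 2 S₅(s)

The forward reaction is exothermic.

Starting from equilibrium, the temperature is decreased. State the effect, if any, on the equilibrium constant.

K depends on temperature via the van 't Hoff relation. The forward reaction is exothermic, so lowering T increases K.

increases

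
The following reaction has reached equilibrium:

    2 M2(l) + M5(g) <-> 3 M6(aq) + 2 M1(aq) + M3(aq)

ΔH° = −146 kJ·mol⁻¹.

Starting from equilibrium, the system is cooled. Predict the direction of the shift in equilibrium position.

right

The forward reaction is exothermic. Lowering T favours the exothermic direction — shift to the right.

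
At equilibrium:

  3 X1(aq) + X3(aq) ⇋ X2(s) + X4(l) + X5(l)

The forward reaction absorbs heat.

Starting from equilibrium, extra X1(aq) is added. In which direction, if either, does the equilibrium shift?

right

Adding X1 (aq), a reactant, drives the reaction to the right.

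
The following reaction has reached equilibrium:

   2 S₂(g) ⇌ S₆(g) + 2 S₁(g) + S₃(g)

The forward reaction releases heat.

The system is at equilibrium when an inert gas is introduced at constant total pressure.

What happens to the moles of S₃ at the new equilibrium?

increases

Adding inert gas at constant total pressure expands the volume and lowers every reacting partial pressure. With Δn_gas = 4 − 2 = +2, Q moves away from K toward the side with fewer gas moles, so the system shifts toward the side with more gas moles — to the right.
The net shift is to the right. S₃ is a product, so its amount increases.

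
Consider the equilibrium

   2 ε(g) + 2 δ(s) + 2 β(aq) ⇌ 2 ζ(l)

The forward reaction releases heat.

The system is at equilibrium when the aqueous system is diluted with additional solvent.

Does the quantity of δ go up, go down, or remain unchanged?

increases

Dilution lowers every aqueous concentration by the same factor. Δn_aq = 0 − 2 = -2, so the system shifts toward the side with more dissolved moles — to the left.
The net shift is to the left. δ is a reactant, so its amount increases.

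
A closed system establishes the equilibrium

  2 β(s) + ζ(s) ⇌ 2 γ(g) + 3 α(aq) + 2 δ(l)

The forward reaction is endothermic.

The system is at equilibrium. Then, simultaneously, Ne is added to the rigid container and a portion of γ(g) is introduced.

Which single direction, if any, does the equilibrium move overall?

At constant volume, adding an inert gas leaves every reacting species' partial pressure unchanged, so Q is unchanged — no shift from this change.
Adding γ (g), a product, drives the reaction to the left.
Only the nonzero effect(s) matter; the net shift is to the left.

left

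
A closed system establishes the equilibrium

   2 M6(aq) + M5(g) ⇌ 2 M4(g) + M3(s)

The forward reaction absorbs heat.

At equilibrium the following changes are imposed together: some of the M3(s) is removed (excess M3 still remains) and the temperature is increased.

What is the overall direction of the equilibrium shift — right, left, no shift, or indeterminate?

M3 is a pure solid; its activity is 1 regardless of amount, so Q is unaffected — no shift from this change.
The forward reaction is endothermic. Raising T favours the endothermic direction — shift to the right.
Only the nonzero effect(s) matter; the net shift is to the right.

right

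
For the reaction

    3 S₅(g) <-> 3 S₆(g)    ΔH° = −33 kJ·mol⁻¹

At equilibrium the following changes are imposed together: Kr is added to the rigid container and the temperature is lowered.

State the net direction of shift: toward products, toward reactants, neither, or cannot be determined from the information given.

right

At constant volume, adding an inert gas leaves every reacting species' partial pressure unchanged, so Q is unchanged — no shift from this change.
The forward reaction is exothermic. Lowering T favours the exothermic direction — shift to the right.
Only the nonzero effect(s) matter; the net shift is to the right.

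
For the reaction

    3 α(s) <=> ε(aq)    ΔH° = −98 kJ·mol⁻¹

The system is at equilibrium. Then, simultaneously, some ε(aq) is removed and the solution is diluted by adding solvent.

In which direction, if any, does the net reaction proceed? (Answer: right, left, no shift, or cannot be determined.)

Removing ε (aq), a product, drives the reaction to the right.
Dilution lowers every aqueous concentration by the same factor. Δn_aq = 1 − 0 = +1, so the system shifts toward the side with more dissolved moles — to the right.
All effects act in the same direction — net shift to the right.

right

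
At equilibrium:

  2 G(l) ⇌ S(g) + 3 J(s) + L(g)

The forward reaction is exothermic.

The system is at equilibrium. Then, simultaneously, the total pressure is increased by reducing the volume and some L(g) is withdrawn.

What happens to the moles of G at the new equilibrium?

cannot be determined

Gas moles: reactants 0, products 2 (Δn_gas = +2). Compression shifts the system toward the side with fewer moles of gas — to the left.
Removing L (g), a product, drives the reaction to the right.
The two effects oppose each other, so the net shift — and hence the change in G — cannot be determined from the given information.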